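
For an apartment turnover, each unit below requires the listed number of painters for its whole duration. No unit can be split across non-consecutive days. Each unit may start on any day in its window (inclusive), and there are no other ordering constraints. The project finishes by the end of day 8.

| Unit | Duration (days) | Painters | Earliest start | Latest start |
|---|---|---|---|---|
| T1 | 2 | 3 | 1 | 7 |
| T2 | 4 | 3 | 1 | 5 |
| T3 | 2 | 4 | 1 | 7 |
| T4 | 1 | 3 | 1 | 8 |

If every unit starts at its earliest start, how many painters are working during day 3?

At early start, day 3 has: T2.
Demand: 3 = 3.

3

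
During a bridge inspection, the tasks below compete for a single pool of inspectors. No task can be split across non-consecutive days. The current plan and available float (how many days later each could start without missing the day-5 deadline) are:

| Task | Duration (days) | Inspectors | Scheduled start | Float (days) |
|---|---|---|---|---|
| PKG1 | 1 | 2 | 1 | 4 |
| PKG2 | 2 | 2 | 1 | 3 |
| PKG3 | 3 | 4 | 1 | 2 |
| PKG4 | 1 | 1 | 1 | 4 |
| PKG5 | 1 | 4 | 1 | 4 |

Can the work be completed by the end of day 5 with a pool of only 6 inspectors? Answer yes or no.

yes

Schedule PKG1@1, PKG2@1, PKG3@2, PKG4@1, PKG5@5: d1:5  d2:6  d3:4  d4:4  d5:4 — peak 6 ≤ 6.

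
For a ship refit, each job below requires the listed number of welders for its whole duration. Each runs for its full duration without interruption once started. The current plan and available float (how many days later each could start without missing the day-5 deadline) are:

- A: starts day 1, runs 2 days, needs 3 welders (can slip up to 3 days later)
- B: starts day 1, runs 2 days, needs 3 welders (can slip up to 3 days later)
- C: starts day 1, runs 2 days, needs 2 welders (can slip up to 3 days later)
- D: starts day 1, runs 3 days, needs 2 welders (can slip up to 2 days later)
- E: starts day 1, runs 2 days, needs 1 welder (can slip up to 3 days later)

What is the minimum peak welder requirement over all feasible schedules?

6

Early-start (A@1, B@1, C@1, D@1, E@1) gives peak 11: d1:11  d2:11  d3:2  d4:0  d5:0.
Shift C→3, D→3, E→3.
Schedule A@1, B@1, C@3, D@3, E@3: d1:6  d2:6  d3:5  d4:5  d5:2 — peak 6.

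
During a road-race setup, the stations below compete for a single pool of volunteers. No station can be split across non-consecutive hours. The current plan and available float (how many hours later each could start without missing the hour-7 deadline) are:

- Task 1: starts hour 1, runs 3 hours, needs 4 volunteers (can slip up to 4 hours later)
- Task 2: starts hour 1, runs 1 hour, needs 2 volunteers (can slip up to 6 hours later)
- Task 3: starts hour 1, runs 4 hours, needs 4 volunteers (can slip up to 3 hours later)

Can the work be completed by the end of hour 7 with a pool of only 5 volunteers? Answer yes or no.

The minimum achievable peak is 6; 5 < 6, so no feasible schedule stays within the cap.

no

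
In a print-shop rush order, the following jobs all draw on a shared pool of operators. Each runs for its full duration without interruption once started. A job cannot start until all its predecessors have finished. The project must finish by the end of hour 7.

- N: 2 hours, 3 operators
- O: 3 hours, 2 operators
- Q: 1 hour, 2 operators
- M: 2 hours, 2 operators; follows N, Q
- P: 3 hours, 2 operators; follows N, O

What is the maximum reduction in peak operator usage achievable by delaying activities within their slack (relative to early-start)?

2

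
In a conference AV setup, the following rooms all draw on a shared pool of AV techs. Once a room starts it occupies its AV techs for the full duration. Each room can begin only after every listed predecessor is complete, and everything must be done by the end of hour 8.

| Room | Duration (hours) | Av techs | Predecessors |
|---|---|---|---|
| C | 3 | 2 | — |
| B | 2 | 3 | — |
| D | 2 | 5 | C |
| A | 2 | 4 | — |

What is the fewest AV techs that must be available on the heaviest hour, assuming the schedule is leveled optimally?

5

Early-start (C@1, B@1, D@4, A@1) gives peak 9: h1:9  h2:9  h3:2  h4:5  h5:5  h6:0  h7:0  h8:0.
Shift A→6.
Schedule C@1, B@1, D@4, A@6: h1:5  h2:5  h3:2  h4:5  h5:5  h6:4  h7:4  h8:0 — peak 5.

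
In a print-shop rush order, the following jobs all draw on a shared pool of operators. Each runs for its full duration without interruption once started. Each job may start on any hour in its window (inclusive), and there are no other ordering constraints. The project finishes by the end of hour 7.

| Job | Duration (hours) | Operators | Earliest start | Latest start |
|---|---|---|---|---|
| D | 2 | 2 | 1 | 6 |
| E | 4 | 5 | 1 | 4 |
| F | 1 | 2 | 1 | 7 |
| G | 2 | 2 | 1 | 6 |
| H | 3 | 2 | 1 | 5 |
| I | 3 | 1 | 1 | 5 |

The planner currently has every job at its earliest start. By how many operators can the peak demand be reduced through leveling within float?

Early-start peak: h1:14  h2:12  h3:8  h4:5  h5:0  h6:0  h7:0 ⇒ 14.
Leveled (D@1, E@4, F@1, G@2, H@1, I@3): h1:6  h2:6  h3:5  h4:6  h5:6  h6:5  h7:5 ⇒ 6.
Reduction 14 − 6 = 8.

8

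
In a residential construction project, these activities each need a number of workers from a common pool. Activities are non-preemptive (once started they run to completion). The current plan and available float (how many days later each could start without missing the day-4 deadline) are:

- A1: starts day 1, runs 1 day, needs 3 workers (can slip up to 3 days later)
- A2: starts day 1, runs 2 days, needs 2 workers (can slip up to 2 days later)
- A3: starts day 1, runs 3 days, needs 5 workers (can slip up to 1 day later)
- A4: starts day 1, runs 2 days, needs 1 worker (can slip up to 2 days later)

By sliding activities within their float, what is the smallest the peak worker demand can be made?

Early-start (A1@1, A2@1, A3@1, A4@1) gives peak 11: d1:11  d2:8  d3:5  d4:0.
Shift A3→2, A4→3.
Schedule A1@1, A2@1, A3@2, A4@3: d1:5  d2:7  d3:6  d4:6 — peak 7.

7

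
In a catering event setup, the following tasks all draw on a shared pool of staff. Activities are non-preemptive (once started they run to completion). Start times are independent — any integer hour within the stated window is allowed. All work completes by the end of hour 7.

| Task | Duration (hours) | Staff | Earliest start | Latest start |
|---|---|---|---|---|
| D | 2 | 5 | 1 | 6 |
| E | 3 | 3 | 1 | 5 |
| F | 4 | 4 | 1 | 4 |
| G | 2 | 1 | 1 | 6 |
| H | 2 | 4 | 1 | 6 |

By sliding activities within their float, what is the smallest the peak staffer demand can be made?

8

Early-start (D@1, E@1, F@1, G@1, H@1) gives peak 17: h1:17  h2:17  h3:7  h4:4  h5:0  h6:0  h7:0.
Shift F→3, G→3, H→5.
Schedule D@1, E@1, F@3, G@3, H@5: h1:8  h2:8  h3:8  h4:5  h5:8  h6:8  h7:0 — peak 8.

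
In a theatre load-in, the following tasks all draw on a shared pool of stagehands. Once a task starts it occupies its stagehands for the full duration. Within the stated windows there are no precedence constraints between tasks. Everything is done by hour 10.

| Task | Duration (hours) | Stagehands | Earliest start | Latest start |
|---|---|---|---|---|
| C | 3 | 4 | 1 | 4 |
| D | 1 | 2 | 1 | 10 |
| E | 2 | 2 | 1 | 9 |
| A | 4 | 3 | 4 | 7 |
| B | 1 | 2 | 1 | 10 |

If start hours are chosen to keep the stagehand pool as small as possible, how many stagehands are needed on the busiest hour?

4

Early-start (C@1, D@1, E@1, A@4, B@1) gives peak 10: h1:10  h2:6  h3:4  h4:3  h5:3  h6:3  h7:3  h8:0  h9:0  h10:0.
Shift D→4, E→4, A→6, B→5.
Schedule C@1, D@4, E@4, A@6, B@5: h1:4  h2:4  h3:4  h4:4  h5:4  h6:3  h7:3  h8:3  h9:3  h10:0 — peak 4.
Total stagehand-hours = 32 over 10 hours ⇒ peak ≥ ⌈32/10⌉ = 4, so 4 is optimal.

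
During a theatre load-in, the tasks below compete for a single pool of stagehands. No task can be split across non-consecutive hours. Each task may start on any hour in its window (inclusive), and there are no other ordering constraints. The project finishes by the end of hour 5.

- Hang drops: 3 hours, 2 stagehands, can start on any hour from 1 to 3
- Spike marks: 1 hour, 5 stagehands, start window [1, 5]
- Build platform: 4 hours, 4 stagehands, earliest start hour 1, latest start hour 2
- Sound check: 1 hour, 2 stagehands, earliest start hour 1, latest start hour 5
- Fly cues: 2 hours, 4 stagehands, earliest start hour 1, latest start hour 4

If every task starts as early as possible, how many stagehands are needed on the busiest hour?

Early-start schedule: Hang drops@1, Spike marks@1, Build platform@1, Sound check@1, Fly cues@1.
Load per hour: hour 1: 17, hour 2: 10, hour 3: 6, hour 4: 4, hour 5: 0.
Peak is 17.

17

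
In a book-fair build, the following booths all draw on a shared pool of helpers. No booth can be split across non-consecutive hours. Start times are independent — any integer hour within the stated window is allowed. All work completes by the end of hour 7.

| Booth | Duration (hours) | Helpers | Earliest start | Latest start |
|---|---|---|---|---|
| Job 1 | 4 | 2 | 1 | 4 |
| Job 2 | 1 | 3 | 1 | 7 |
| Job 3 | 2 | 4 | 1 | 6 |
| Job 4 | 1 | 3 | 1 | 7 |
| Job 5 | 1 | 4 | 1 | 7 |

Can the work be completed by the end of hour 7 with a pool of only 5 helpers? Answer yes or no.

yes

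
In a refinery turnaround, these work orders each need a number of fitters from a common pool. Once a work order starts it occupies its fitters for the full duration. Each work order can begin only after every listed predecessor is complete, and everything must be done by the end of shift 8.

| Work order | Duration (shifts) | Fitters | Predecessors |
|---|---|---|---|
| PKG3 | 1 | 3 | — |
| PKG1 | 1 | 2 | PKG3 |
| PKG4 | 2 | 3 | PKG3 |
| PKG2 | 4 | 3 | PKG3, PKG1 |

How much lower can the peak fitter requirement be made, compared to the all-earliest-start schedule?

Early-start peak: s1:3  s2:5  s3:6  s4:3  s5:3  s6:3  s7:0  s8:0 ⇒ 6.
Leveled (PKG3@1, PKG1@2, PKG4@3, PKG2@5): s1:3  s2:2  s3:3  s4:3  s5:3  s6:3  s7:3  s8:3 ⇒ 3.
Reduction 6 − 3 = 3.

3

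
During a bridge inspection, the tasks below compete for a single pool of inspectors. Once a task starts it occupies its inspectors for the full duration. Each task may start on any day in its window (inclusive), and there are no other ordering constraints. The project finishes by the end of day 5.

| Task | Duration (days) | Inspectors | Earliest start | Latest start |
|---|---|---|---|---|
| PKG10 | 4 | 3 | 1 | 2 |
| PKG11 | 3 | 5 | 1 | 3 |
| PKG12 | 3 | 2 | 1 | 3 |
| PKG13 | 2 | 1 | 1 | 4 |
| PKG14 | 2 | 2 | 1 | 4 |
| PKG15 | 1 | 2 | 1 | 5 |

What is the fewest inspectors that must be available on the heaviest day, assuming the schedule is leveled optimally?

10

Early-start (PKG10@1, PKG11@1, PKG12@1, PKG13@1, PKG14@1, PKG15@1) gives peak 15: d1:15  d2:13  d3:10  d4:3  d5:0.
Shift PKG13→4, PKG14→4, PKG15→4.
Schedule PKG10@1, PKG11@1, PKG12@1, PKG13@4, PKG14@4, PKG15@4: d1:10  d2:10  d3:10  d4:8  d5:3 — peak 10.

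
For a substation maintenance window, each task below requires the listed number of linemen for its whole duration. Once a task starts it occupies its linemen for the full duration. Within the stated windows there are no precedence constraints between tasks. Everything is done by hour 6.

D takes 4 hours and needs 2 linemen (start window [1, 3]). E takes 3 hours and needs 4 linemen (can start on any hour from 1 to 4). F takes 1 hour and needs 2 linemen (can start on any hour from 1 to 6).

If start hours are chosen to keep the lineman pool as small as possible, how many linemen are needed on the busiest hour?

Early-start (D@1, E@1, F@1) gives peak 8: h1:8  h2:6  h3:6  h4:2  h5:0  h6:0.
Shift F→4.
Schedule D@1, E@1, F@4: h1:6  h2:6  h3:6  h4:4  h5:0  h6:0 — peak 6.

6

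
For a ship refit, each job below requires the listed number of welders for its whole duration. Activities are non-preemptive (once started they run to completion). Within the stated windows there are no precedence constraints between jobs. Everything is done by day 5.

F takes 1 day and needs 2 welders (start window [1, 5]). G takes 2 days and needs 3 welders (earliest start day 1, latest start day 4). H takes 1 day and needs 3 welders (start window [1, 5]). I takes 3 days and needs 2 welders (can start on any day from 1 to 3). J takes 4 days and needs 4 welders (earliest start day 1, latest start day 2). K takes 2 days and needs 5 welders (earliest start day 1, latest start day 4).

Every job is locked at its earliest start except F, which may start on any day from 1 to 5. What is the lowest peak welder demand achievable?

17

F@1: d1:19  d2:14  d3:6  d4:4  d5:0 → peak 19
F@2: d1:17  d2:16  d3:6  d4:4  d5:0 → peak 17
F@3: d1:17  d2:14  d3:8  d4:4  d5:0 → peak 17
F@4: d1:17  d2:14  d3:6  d4:6  d5:0 → peak 17
F@5: d1:17  d2:14  d3:6  d4:4  d5:2 → peak 17
Best is F@2, peak 17.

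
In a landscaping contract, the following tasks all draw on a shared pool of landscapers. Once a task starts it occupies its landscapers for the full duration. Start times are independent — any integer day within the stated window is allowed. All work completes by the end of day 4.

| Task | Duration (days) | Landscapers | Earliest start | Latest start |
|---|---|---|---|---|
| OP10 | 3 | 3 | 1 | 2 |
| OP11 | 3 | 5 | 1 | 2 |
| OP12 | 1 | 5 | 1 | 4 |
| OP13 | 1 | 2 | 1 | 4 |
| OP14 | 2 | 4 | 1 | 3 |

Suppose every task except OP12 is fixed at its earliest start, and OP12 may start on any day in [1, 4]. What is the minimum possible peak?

OP12@1: d1:19  d2:12  d3:8  d4:0 → peak 19
OP12@2: d1:14  d2:17  d3:8  d4:0 → peak 17
OP12@3: d1:14  d2:12  d3:13  d4:0 → peak 14
OP12@4: d1:14  d2:12  d3:8  d4:5 → peak 14
Best is OP12@3, peak 14.

14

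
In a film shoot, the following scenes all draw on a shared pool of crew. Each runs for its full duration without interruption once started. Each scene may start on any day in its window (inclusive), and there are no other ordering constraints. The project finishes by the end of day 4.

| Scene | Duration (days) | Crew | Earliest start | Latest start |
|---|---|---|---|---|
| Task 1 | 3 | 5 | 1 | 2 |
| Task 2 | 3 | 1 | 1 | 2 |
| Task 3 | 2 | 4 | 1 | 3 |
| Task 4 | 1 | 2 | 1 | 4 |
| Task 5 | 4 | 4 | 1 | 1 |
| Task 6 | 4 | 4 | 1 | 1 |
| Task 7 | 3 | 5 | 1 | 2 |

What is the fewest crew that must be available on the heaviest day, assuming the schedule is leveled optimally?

Early-start (Task 1@1, Task 2@1, Task 3@1, Task 4@1, Task 5@1, Task 6@1, Task 7@1) gives peak 25: d1:25  d2:23  d3:19  d4:8.
Shift Task 7→2.
Schedule Task 1@1, Task 2@1, Task 3@1, Task 4@1, Task 5@1, Task 6@1, Task 7@2: d1:20  d2:23  d3:19  d4:13 — peak 23.

23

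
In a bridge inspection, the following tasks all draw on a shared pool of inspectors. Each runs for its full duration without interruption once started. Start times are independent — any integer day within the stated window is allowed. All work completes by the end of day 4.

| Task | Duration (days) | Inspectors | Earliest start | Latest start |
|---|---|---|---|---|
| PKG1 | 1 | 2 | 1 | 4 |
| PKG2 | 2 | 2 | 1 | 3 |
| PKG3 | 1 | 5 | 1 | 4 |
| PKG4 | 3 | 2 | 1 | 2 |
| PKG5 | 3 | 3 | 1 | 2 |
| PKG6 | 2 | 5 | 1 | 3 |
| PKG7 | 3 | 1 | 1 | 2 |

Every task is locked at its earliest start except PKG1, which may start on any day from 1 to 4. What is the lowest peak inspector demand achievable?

PKG1@1: d1:20  d2:13  d3:6  d4:0 → peak 20
PKG1@2: d1:18  d2:15  d3:6  d4:0 → peak 18
PKG1@3: d1:18  d2:13  d3:8  d4:0 → peak 18
PKG1@4: d1:18  d2:13  d3:6  d4:2 → peak 18
Best is PKG1@2, peak 18.

18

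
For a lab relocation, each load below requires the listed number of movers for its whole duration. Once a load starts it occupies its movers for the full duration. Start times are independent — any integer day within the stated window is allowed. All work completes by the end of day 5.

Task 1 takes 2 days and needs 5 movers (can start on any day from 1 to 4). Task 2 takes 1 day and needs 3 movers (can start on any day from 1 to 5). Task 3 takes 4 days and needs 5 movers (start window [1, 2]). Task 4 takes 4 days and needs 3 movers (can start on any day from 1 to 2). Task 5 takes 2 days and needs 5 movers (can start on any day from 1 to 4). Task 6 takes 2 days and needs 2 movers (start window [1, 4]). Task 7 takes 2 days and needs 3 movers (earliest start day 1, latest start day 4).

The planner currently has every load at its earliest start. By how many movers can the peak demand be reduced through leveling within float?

Early-start peak: d1:26  d2:23  d3:8  d4:8  d5:0 ⇒ 26.
Leveled (Task 1@1, Task 2@1, Task 3@1, Task 4@1, Task 5@3, Task 6@2, Task 7@4): d1:16  d2:15  d3:15  d4:16  d5:3 ⇒ 16.
Reduction 26 − 16 = 10.

10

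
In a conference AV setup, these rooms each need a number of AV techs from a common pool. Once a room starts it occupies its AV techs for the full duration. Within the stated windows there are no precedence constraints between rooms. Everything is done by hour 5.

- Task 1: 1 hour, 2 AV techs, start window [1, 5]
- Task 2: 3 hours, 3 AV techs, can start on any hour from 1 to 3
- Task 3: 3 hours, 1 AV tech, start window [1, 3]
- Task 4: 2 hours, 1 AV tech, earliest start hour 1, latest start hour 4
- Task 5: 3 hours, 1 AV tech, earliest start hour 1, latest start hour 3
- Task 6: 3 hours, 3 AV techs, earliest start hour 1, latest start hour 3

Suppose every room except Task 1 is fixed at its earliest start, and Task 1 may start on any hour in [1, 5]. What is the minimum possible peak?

9

Task 1@1: h1:11  h2:9  h3:8  h4:0  h5:0 → peak 11
Task 1@2: h1:9  h2:11  h3:8  h4:0  h5:0 → peak 11
Task 1@3: h1:9  h2:9  h3:10  h4:0  h5:0 → peak 10
Task 1@4: h1:9  h2:9  h3:8  h4:2  h5:0 → peak 9
Task 1@5: h1:9  h2:9  h3:8  h4:0  h5:2 → peak 9
Best is Task 1@4, peak 9.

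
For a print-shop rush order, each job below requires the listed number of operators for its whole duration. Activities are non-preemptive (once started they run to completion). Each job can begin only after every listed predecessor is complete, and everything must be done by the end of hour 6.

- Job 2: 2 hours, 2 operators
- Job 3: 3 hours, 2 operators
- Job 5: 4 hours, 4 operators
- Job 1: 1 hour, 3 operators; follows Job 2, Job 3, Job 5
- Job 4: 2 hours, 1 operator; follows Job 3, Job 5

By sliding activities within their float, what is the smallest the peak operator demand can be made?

6

Early-start (Job 2@1, Job 3@1, Job 5@1, Job 1@5, Job 4@5) gives peak 8: h1:8  h2:8  h3:6  h4:4  h5:4  h6:1.
Shift Job 2→4, Job 1→6.
Schedule Job 2@4, Job 3@1, Job 5@1, Job 1@6, Job 4@5: h1:6  h2:6  h3:6  h4:6  h5:3  h6:4 — peak 6.
Total operator-hours = 31 over 6 hours ⇒ peak ≥ ⌈31/6⌉ = 6, so 6 is optimal.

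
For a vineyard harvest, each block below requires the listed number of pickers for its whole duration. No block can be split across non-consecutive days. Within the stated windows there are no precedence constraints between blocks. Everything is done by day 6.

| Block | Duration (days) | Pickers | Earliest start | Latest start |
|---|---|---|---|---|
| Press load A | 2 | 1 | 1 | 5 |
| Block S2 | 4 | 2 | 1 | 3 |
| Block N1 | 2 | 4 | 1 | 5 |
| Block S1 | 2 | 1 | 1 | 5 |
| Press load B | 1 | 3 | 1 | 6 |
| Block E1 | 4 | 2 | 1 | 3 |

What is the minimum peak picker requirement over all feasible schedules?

6

Early-start (Press load A@1, Block S2@1, Block N1@1, Block S1@1, Press load B@1, Block E1@1) gives peak 13: d1:13  d2:10  d3:4  d4:4  d5:0  d6:0.
Shift Block N1→5, Block S1→2, Block E1→2.
Schedule Press load A@1, Block S2@1, Block N1@5, Block S1@2, Press load B@1, Block E1@2: d1:6  d2:6  d3:5  d4:4  d5:6  d6:4 — peak 6.
Total picker-days = 31 over 6 days ⇒ peak ≥ ⌈31/6⌉ = 6, so 6 is optimal.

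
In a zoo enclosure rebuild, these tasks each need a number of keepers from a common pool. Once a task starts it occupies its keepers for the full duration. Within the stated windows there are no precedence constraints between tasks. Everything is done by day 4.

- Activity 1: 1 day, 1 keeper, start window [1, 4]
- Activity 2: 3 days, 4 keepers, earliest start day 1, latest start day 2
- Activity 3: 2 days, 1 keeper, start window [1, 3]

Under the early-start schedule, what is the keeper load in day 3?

At early start, day 3 has: Activity 2.
Demand: 4 = 4.

4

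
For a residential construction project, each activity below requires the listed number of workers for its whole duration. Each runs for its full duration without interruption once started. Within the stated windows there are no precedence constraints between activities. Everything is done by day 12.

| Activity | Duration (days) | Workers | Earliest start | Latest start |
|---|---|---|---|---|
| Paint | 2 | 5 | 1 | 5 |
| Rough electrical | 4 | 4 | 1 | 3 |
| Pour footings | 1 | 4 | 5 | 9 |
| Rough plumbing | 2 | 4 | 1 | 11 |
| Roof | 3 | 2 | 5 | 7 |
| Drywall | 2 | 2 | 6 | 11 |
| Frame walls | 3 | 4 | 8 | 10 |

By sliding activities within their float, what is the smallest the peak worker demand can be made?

6

Early-start (Paint@1, Rough electrical@1, Pour footings@5, Rough plumbing@1, Roof@5, Drywall@6, Frame walls@8) gives peak 13: d1:13  d2:13  d3:4  d4:4  d5:6  d6:4  d7:4  d8:4  d9:4  d10:4  d11:0  d12:0.
Shift Rough electrical→3, Pour footings→7, Rough plumbing→8, Drywall→8, Frame walls→10.
Schedule Paint@1, Rough electrical@3, Pour footings@7, Rough plumbing@8, Roof@5, Drywall@8, Frame walls@10: d1:5  d2:5  d3:4  d4:4  d5:6  d6:6  d7:6  d8:6  d9:6  d10:4  d11:4  d12:4 — peak 6.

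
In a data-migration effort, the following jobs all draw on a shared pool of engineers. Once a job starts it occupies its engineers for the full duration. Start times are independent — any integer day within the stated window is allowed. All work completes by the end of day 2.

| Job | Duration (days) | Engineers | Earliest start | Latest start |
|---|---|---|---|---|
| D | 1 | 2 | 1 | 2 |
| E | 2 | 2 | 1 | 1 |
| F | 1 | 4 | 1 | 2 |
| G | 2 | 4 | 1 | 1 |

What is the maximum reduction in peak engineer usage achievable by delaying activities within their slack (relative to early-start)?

2

Early-start peak: d1:12  d2:6 ⇒ 12.
Leveled (D@1, E@1, F@2, G@1): d1:8  d2:10 ⇒ 10.
Reduction 12 − 10 = 2.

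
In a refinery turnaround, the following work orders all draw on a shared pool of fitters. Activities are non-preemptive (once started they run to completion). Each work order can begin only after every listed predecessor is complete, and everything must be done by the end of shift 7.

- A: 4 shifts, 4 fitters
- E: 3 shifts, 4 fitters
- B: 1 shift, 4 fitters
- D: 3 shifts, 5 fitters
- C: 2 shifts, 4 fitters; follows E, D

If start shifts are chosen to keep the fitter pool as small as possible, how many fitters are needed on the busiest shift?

Early-start (A@1, E@1, B@1, D@1, C@4) gives peak 17: s1:17  s2:13  s3:13  s4:8  s5:4  s6:0  s7:0.
Shift A→4, D→2, C→5.
Schedule A@4, E@1, B@1, D@2, C@5: s1:8  s2:9  s3:9  s4:9  s5:8  s6:8  s7:4 — peak 9.

9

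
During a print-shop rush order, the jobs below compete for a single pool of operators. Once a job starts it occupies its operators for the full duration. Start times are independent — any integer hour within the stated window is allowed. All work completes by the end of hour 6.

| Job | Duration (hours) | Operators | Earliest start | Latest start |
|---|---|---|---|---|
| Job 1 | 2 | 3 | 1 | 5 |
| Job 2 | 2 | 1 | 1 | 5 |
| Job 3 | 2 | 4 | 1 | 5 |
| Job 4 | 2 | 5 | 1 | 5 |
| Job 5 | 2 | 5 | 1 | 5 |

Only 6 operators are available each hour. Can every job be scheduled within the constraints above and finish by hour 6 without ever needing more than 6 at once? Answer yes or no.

The minimum achievable peak is 7; 6 < 7, so no feasible schedule stays within the cap.

no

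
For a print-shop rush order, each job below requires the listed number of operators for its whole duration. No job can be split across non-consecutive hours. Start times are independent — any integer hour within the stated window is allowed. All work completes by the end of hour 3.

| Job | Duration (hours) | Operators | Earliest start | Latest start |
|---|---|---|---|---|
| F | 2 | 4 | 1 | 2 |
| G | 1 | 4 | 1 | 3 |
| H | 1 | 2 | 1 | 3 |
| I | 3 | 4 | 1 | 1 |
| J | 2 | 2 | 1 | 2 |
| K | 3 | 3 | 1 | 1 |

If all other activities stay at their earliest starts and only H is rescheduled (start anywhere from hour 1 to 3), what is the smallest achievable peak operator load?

17

H@1: h1:19  h2:13  h3:7 → peak 19
H@2: h1:17  h2:15  h3:7 → peak 17
H@3: h1:17  h2:13  h3:9 → peak 17
Best is H@2, peak 17.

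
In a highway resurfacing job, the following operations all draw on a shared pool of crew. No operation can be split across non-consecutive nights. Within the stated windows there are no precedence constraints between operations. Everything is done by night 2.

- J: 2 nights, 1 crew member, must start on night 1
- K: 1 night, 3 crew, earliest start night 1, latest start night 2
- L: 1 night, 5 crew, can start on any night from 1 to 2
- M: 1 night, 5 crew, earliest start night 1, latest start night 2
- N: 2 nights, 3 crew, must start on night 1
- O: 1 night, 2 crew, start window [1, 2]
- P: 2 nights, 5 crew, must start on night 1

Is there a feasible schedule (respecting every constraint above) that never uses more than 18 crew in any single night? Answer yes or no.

Schedule J@1, K@1, L@1, M@2, N@1, O@2, P@1: n1:17  n2:16 — peak 17 ≤ 18.

yes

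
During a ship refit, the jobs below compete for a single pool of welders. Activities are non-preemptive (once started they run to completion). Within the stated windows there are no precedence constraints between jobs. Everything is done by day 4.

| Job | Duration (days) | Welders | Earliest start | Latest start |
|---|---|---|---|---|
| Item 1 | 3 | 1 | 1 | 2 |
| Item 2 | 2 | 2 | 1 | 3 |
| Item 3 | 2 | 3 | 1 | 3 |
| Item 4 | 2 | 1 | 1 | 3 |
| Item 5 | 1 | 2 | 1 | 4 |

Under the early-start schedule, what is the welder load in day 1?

9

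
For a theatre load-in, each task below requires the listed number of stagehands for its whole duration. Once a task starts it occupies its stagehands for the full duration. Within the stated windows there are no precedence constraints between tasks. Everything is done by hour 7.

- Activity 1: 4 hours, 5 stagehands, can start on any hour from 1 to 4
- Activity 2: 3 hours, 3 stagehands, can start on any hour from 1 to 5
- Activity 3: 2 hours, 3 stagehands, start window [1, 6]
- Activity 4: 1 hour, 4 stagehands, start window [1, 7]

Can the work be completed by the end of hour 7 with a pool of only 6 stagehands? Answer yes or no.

no

The minimum achievable peak is 7; 6 < 7, so no feasible schedule stays within the cap.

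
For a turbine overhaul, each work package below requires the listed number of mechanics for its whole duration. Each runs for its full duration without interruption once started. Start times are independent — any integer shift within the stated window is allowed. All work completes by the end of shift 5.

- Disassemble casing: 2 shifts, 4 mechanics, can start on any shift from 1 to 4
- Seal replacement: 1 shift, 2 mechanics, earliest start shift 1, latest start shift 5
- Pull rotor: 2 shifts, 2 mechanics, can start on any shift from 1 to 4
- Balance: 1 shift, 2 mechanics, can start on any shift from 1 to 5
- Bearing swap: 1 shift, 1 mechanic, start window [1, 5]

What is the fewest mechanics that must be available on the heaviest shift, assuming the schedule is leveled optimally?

Early-start (Disassemble casing@1, Seal replacement@1, Pull rotor@1, Balance@1, Bearing swap@1) gives peak 11: s1:11  s2:6  s3:0  s4:0  s5:0.
Shift Seal replacement→3, Pull rotor→3, Balance→4, Bearing swap→5.
Schedule Disassemble casing@1, Seal replacement@3, Pull rotor@3, Balance@4, Bearing swap@5: s1:4  s2:4  s3:4  s4:4  s5:1 — peak 4.
Total mechanic-shifts = 17 over 5 shifts ⇒ peak ≥ ⌈17/5⌉ = 4, so 4 is optimal.

4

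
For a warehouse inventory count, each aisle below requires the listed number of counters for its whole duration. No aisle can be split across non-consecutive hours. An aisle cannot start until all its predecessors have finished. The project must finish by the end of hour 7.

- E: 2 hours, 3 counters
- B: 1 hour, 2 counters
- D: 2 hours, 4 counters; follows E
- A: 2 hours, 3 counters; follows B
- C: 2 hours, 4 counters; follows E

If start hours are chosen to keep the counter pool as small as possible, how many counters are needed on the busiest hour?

6

Early-start (E@1, B@1, D@3, A@2, C@3) gives peak 11: h1:5  h2:6  h3:11  h4:8  h5:0  h6:0  h7:0.
Shift D→4, C→6.
Schedule E@1, B@1, D@4, A@2, C@6: h1:5  h2:6  h3:3  h4:4  h5:4  h6:4  h7:4 — peak 6.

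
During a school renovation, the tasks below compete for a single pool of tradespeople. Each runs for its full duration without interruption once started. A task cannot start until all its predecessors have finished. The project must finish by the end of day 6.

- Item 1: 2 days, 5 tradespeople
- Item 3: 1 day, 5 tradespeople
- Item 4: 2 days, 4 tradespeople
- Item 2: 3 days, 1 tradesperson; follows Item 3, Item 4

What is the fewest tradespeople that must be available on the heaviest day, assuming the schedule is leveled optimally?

6

Early-start (Item 1@1, Item 3@1, Item 4@1, Item 2@3) gives peak 14: d1:14  d2:9  d3:1  d4:1  d5:1  d6:0.
Shift Item 1→4, Item 4→2, Item 2→4.
Schedule Item 1@4, Item 3@1, Item 4@2, Item 2@4: d1:5  d2:4  d3:4  d4:6  d5:6  d6:1 — peak 6.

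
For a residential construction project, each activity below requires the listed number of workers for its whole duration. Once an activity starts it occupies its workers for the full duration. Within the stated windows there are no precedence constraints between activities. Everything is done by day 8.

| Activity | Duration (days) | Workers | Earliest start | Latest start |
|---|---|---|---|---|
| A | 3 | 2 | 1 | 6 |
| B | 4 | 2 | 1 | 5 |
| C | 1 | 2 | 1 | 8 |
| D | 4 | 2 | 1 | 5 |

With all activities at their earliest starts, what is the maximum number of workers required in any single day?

Early-start schedule: A@1, B@1, C@1, D@1.
Load per day: day 1: 8, day 2: 6, day 3: 6, day 4: 4, day 5: 0, day 6: 0, day 7: 0, day 8: 0.
Peak is 8.

8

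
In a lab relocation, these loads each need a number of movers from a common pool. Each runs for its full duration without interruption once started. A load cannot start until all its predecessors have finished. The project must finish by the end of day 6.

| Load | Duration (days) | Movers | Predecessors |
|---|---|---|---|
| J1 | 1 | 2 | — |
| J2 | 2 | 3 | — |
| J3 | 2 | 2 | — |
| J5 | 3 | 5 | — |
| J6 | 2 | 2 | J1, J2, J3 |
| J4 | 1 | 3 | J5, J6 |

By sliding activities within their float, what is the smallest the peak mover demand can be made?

7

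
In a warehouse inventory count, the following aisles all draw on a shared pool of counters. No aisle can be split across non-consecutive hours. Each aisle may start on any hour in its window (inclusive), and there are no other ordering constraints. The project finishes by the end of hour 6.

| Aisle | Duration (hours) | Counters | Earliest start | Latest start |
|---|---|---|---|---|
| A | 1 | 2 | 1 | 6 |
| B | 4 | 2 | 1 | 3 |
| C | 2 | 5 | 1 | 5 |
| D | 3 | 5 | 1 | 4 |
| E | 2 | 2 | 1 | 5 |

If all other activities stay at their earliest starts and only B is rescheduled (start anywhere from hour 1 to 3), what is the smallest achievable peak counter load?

14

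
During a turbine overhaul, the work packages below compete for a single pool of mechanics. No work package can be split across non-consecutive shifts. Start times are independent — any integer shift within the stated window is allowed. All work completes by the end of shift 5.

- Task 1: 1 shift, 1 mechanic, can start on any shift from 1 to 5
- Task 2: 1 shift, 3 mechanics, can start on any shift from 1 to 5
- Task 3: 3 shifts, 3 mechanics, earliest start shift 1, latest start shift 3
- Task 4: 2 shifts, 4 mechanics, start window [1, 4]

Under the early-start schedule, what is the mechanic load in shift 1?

11

At early start, shift 1 has: Task 1, Task 2, Task 3, Task 4.
Demand: 1 + 3 + 3 + 4 = 11.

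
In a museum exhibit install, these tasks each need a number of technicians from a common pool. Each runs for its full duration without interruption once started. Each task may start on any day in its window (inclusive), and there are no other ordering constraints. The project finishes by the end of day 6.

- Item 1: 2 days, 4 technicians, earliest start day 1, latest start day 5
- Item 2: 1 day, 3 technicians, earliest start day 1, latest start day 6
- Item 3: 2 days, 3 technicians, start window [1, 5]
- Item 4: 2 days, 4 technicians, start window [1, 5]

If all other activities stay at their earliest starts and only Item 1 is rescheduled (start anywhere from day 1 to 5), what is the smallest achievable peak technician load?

10

Item 1@1: d1:14  d2:11  d3:0  d4:0  d5:0  d6:0 → peak 14
Item 1@2: d1:10  d2:11  d3:4  d4:0  d5:0  d6:0 → peak 11
Item 1@3: d1:10  d2:7  d3:4  d4:4  d5:0  d6:0 → peak 10
Item 1@4: d1:10  d2:7  d3:0  d4:4  d5:4  d6:0 → peak 10
Item 1@5: d1:10  d2:7  d3:0  d4:0  d5:4  d6:4 → peak 10
Best is Item 1@3, peak 10.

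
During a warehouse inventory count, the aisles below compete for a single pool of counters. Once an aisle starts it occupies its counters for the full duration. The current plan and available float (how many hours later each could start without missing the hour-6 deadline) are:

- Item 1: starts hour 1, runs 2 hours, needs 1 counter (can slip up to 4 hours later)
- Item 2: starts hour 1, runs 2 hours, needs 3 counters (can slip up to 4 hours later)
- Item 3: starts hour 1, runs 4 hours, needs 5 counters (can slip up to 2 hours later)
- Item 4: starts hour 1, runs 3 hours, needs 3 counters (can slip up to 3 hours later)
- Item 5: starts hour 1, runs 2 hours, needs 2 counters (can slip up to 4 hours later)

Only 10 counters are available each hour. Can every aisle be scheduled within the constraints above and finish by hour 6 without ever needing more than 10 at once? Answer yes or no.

yes

Schedule Item 1@1, Item 2@1, Item 3@3, Item 4@1, Item 5@4: h1:7  h2:7  h3:8  h4:7  h5:7  h6:5 — peak 8 ≤ 10.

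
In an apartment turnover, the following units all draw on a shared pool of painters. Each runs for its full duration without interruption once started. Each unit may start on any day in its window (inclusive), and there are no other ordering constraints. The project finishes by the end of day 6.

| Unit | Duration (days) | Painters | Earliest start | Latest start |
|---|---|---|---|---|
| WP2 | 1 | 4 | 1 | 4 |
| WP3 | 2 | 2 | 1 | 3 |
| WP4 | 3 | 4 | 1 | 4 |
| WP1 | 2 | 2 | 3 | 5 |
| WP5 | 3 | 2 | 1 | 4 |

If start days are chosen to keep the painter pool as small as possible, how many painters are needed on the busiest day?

6

Early-start (WP2@1, WP3@1, WP4@1, WP1@3, WP5@1) gives peak 12: d1:12  d2:8  d3:8  d4:2  d5:0  d6:0.
Shift WP4→2, WP1→5, WP5→3.
Schedule WP2@1, WP3@1, WP4@2, WP1@5, WP5@3: d1:6  d2:6  d3:6  d4:6  d5:4  d6:2 — peak 6.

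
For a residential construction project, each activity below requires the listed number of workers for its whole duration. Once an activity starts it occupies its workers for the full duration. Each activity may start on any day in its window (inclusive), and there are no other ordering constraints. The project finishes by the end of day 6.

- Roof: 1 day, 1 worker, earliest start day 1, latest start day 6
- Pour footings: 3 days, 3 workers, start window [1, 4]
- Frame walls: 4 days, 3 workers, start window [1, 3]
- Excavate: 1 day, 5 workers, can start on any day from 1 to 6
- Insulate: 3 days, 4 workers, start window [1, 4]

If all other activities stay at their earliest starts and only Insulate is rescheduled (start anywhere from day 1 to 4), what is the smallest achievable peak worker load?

Insulate@1: d1:16  d2:10  d3:10  d4:3  d5:0  d6:0 → peak 16
Insulate@2: d1:12  d2:10  d3:10  d4:7  d5:0  d6:0 → peak 12
Insulate@3: d1:12  d2:6  d3:10  d4:7  d5:4  d6:0 → peak 12
Insulate@4: d1:12  d2:6  d3:6  d4:7  d5:4  d6:4 → peak 12
Best is Insulate@2, peak 12.

12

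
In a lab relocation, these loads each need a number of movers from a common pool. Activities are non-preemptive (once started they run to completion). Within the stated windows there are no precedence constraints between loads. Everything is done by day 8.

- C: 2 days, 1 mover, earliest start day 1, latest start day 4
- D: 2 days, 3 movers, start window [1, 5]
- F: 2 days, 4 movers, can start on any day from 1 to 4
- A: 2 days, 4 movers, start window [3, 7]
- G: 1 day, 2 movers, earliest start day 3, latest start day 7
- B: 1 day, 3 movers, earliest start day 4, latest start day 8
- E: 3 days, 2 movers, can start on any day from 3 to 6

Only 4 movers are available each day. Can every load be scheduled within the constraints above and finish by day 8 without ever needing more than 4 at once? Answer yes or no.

no

Total mover-days = 35; over 8 days the average is 35/8 > 4, so some day must exceed 4.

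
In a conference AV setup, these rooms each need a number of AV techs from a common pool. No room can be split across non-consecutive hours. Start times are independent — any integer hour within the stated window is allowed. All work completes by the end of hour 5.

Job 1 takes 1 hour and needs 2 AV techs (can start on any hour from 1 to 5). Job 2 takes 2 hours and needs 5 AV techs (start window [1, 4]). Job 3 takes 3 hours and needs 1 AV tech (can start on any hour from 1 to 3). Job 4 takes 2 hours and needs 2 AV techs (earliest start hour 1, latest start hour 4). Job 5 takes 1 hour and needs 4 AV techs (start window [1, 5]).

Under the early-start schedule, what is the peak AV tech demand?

14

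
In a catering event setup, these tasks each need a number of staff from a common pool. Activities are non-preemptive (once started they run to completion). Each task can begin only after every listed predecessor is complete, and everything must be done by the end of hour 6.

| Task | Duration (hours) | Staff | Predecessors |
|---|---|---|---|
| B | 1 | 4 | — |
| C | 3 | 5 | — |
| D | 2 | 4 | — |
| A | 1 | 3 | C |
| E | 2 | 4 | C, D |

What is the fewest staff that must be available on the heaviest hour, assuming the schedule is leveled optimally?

Early-start (B@1, C@1, D@1, A@4, E@4) gives peak 13: h1:13  h2:9  h3:5  h4:7  h5:4  h6:0.
Shift D→2.
Schedule B@1, C@1, D@2, A@4, E@4: h1:9  h2:9  h3:9  h4:7  h5:4  h6:0 — peak 9.

9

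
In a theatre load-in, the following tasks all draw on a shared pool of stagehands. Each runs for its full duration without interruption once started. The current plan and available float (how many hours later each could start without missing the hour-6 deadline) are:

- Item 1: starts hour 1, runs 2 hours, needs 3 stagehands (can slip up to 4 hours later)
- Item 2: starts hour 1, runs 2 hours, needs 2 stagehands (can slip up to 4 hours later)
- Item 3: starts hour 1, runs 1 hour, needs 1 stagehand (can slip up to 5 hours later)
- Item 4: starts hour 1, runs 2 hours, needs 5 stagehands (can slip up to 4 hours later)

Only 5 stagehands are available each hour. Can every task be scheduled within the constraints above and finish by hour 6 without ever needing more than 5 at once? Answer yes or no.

yes

Schedule Item 1@1, Item 2@1, Item 3@3, Item 4@4: h1:5  h2:5  h3:1  h4:5  h5:5  h6:0 — peak 5 ≤ 5.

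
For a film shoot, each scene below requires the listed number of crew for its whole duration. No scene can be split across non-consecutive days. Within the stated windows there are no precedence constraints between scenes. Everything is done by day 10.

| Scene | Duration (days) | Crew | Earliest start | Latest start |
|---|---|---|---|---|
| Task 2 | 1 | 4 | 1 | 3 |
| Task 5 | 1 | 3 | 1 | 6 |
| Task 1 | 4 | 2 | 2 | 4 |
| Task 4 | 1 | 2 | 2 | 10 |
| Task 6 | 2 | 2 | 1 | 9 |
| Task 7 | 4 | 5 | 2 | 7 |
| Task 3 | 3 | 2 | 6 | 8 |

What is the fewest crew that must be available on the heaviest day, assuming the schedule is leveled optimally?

7

Early-start (Task 2@1, Task 5@1, Task 1@2, Task 4@2, Task 6@1, Task 7@2, Task 3@6) gives peak 11: d1:9  d2:11  d3:7  d4:7  d5:7  d6:2  d7:2  d8:2  d9:0  d10:0.
Shift Task 6→2, Task 7→4.
Schedule Task 2@1, Task 5@1, Task 1@2, Task 4@2, Task 6@2, Task 7@4, Task 3@6: d1:7  d2:6  d3:4  d4:7  d5:7  d6:7  d7:7  d8:2  d9:0  d10:0 — peak 7.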